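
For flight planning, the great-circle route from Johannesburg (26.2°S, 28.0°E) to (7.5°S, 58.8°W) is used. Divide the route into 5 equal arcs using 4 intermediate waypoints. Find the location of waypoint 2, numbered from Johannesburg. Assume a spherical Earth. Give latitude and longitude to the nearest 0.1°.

≈ (24.5°S, 9.2°W)

From cos δ = sin φ₁ sin φ₂ + cos φ₁ cos φ₂ cos Δλ, the central angle is δ ≈ 1.463 rad (83.8°).
Interpolate at f = 2/5 with slerp weights a = sin((1−f)δ)/sin δ ≈ 0.774, b = sin(fδ)/sin δ ≈ 0.556.
p = a·p₁ + b·p₂ ≈ (0.899, -0.145, -0.414); φ = arcsin(p_z) ≈ -24.47°, λ = atan2(p_y, p_x) ≈ -9.18°.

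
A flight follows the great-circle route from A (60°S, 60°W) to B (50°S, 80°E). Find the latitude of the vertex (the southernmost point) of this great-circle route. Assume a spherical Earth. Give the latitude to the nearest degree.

≈ 77°S

The great circle lies in the plane with unit normal n̂ = (p₁ × p₂)/|p₁ × p₂|.
Here n̂_z ≈ +0.227; the vertex latitude is φ_max = arccos|n̂_z| ≈ 76.9°.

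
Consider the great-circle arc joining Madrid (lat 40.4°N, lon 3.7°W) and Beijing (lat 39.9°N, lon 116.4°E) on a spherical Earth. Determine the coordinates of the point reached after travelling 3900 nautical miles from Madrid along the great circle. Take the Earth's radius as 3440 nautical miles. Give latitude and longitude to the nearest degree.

The haversine formula gives a central angle δ ≈ 1.448 rad (82.9°) between the endpoints. The total great-circle distance is δ·R ≈ 1.448 × 3440 ≈ 4980 nmi, so the target fraction is f = 3900/4980 ≈ 0.783.
Interpolate at f ≈ 0.783 with slerp weights a = sin((1−f)δ)/sin δ ≈ 0.311, b = sin(fδ)/sin δ ≈ 0.913.
p = a·p₁ + b·p₂ ≈ (-0.075, 0.612, 0.787); φ = arcsin(p_z) ≈ 51.93°, λ = atan2(p_y, p_x) ≈ 96.97°.

≈ lat 52°N, lon 97°E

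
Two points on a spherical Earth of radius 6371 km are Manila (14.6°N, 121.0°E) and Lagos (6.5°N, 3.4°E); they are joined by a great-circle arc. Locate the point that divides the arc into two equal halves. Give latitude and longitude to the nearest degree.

≈ 20°N, 61°E

Convert each endpoint to a unit vector on the sphere (x = cos φ cos λ, y = cos φ sin λ, z = sin φ).
The central angle between the endpoints is δ = arccos(p₁·p₂) ≈ 2.001 rad (114.6°).
Interpolate at f = 1/2 with slerp weights a = sin((1−f)δ)/sin δ ≈ 0.926, b = sin(fδ)/sin δ ≈ 0.926.
p = a·p₁ + b·p₂ ≈ (0.457, 0.823, 0.338); φ = arcsin(p_z) ≈ 19.77°, λ = atan2(p_y, p_x) ≈ 60.95°.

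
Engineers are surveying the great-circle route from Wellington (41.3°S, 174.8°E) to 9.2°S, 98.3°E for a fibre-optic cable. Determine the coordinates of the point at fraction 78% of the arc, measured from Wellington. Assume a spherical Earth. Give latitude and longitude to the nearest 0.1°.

≈ 19.4°S, 111.3°E

The haversine formula gives a central angle δ ≈ 1.288 rad (73.8°) between the endpoints.
Interpolate at f = 0.78 with slerp weights a = sin((1−f)δ)/sin δ ≈ 0.291, b = sin(fδ)/sin δ ≈ 0.879.
p = a·p₁ + b·p₂ ≈ (-0.343, 0.878, -0.333); φ = arcsin(p_z) ≈ -19.43°, λ = atan2(p_y, p_x) ≈ 111.34°.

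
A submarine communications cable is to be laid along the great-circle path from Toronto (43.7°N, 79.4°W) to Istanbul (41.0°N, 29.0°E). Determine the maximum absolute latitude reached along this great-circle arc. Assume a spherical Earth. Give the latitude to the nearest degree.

≈ 57°N

The great circle lies in the plane with unit normal n̂ = (p₁ × p₂)/|p₁ × p₂|.
Here n̂_z ≈ +0.539; the vertex latitude is φ_max = arccos|n̂_z| ≈ 57.4°.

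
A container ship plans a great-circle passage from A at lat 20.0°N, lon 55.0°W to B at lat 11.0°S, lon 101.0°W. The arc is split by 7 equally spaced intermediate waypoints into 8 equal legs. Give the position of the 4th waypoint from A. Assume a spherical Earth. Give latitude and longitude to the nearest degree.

≈ lat 5°N, lon 79°W

Convert each endpoint to a unit vector on the sphere (x = cos φ cos λ, y = cos φ sin λ, z = sin φ).
The central angle between the endpoints is δ = arccos(p₁·p₂) ≈ 0.958 rad (54.9°).
Interpolate at f = 4/8 with slerp weights a = sin((1−f)δ)/sin δ ≈ 0.563, b = sin(fδ)/sin δ ≈ 0.563.
p = a·p₁ + b·p₂ ≈ (0.198, -0.976, 0.085); φ = arcsin(p_z) ≈ 4.89°, λ = atan2(p_y, p_x) ≈ -78.53°.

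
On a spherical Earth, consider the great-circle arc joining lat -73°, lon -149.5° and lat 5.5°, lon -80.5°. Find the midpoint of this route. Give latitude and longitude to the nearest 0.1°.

The haversine formula gives a central angle δ ≈ 1.558 rad (89.3°) between the endpoints.
Interpolate at f = 1/2 with slerp weights a = sin((1−f)δ)/sin δ ≈ 0.703, b = sin(fδ)/sin δ ≈ 0.703.
p = a·p₁ + b·p₂ ≈ (-0.062, -0.794, -0.605); φ = arcsin(p_z) ≈ -37.20°, λ = atan2(p_y, p_x) ≈ -94.43°.

≈ lat -37.2°, lon -94.4°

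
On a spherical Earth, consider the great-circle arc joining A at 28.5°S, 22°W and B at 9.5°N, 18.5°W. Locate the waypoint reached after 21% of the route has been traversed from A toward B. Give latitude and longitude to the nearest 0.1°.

Write both endpoints as unit vectors p₁, p₂ with components (cos φ cos λ, cos φ sin λ, sin φ).
The central angle between the endpoints is δ = arccos(p₁·p₂) ≈ 0.666 rad (38.2°).
Interpolate at f = 0.21 with slerp weights a = sin((1−f)δ)/sin δ ≈ 0.813, b = sin(fδ)/sin δ ≈ 0.226.
p = a·p₁ + b·p₂ ≈ (0.873, -0.338, -0.351); φ = arcsin(p_z) ≈ -20.52°, λ = atan2(p_y, p_x) ≈ -21.17°.

≈ 20.5°S, 21.2°W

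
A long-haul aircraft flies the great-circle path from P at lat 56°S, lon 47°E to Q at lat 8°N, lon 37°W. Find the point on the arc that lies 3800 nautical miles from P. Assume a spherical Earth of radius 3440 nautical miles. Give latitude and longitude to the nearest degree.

≈ lat 17°S, lon 20°W

Convert each endpoint to a unit vector on the sphere (x = cos φ cos λ, y = cos φ sin λ, z = sin φ).
The central angle between the endpoints is δ = arccos(p₁·p₂) ≈ 1.628 rad (93.3°). The total great-circle distance is δ·R ≈ 1.628 × 3440 ≈ 5601 nmi, so the target fraction is f = 3800/5601 ≈ 0.678.
Interpolate at f ≈ 0.678 with slerp weights a = sin((1−f)δ)/sin δ ≈ 0.501, b = sin(fδ)/sin δ ≈ 0.895.
p = a·p₁ + b·p₂ ≈ (0.899, -0.328, -0.291); φ = arcsin(p_z) ≈ -16.90°, λ = atan2(p_y, p_x) ≈ -20.07°.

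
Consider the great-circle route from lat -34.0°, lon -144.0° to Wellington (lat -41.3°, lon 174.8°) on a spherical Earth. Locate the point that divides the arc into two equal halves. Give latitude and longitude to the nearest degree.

≈ lat -39°, lon -164°

Convert each endpoint to a unit vector on the sphere (x = cos φ cos λ, y = cos φ sin λ, z = sin φ).
The central angle between the endpoints is δ = arccos(p₁·p₂) ≈ 0.578 rad (33.1°).
Interpolate at f = 1/2 with slerp weights a = sin((1−f)δ)/sin δ ≈ 0.522, b = sin(fδ)/sin δ ≈ 0.522.
p = a·p₁ + b·p₂ ≈ (-0.740, -0.219, -0.636); φ = arcsin(p_z) ≈ -39.49°, λ = atan2(p_y, p_x) ≈ -163.54°.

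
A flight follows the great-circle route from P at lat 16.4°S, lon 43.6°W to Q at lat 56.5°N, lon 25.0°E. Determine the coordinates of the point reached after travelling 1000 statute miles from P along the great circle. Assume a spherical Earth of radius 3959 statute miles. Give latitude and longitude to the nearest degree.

≈ lat 4°S, lon 36°W

From cos δ = sin φ₁ sin φ₂ + cos φ₁ cos φ₂ cos Δλ, the central angle is δ ≈ 1.613 rad (92.4°). The total great-circle distance is δ·R ≈ 1.613 × 3959 ≈ 6386 mi, so the target fraction is f = 1000/6386 ≈ 0.157.
Interpolate at f ≈ 0.157 with slerp weights a = sin((1−f)δ)/sin δ ≈ 0.979, b = sin(fδ)/sin δ ≈ 0.250.
p = a·p₁ + b·p₂ ≈ (0.805, -0.589, -0.068); φ = arcsin(p_z) ≈ -3.89°, λ = atan2(p_y, p_x) ≈ -36.20°.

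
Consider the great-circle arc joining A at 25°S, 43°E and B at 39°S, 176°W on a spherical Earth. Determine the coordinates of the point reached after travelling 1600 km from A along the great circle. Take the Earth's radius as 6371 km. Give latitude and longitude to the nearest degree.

≈ 37°S, 52°E

Write both endpoints as unit vectors p₁, p₂ with components (cos φ cos λ, cos φ sin λ, sin φ).
The central angle between the endpoints is δ = arccos(p₁·p₂) ≈ 1.856 rad (106.3°). The total great-circle distance is δ·R ≈ 1.856 × 6371 ≈ 11825 km, so the target fraction is f = 1600/11825 ≈ 0.135.
Interpolate at f ≈ 0.135 with slerp weights a = sin((1−f)δ)/sin δ ≈ 1.042, b = sin(fδ)/sin δ ≈ 0.259.
p = a·p₁ + b·p₂ ≈ (0.490, 0.630, -0.603); φ = arcsin(p_z) ≈ -37.09°, λ = atan2(p_y, p_x) ≈ 52.14°.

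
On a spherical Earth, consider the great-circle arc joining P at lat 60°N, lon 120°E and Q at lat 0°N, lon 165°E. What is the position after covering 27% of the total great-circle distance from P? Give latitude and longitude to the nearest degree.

≈ lat 46°N, lon 140°E

From cos δ = sin φ₁ sin φ₂ + cos φ₁ cos φ₂ cos Δλ, the central angle is δ ≈ 1.209 rad (69.3°).
Interpolate at f = 0.27 with slerp weights a = sin((1−f)δ)/sin δ ≈ 0.826, b = sin(fδ)/sin δ ≈ 0.343.
p = a·p₁ + b·p₂ ≈ (-0.538, 0.446, 0.715); φ = arcsin(p_z) ≈ 45.66°, λ = atan2(p_y, p_x) ≈ 140.30°.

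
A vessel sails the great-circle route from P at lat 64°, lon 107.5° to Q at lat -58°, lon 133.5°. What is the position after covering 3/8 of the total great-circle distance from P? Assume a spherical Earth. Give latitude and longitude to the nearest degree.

≈ lat 18°, lon 120°

Write both endpoints as unit vectors p₁, p₂ with components (cos φ cos λ, cos φ sin λ, sin φ).
The central angle between the endpoints is δ = arccos(p₁·p₂) ≈ 2.157 rad (123.6°).
Interpolate at f = 3/8 with slerp weights a = sin((1−f)δ)/sin δ ≈ 1.171, b = sin(fδ)/sin δ ≈ 0.869.
p = a·p₁ + b·p₂ ≈ (-0.471, 0.824, 0.316); φ = arcsin(p_z) ≈ 18.41°, λ = atan2(p_y, p_x) ≈ 119.78°.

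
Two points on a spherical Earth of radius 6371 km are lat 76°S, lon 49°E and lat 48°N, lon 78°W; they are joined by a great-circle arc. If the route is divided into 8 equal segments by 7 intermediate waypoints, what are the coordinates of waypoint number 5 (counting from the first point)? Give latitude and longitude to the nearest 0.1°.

≈ lat 4.5°S, lon 62.1°W

From cos δ = sin φ₁ sin φ₂ + cos φ₁ cos φ₂ cos Δλ, the central angle is δ ≈ 2.530 rad (144.9°).
Interpolate at f = 5/8 with slerp weights a = sin((1−f)δ)/sin δ ≈ 1.414, b = sin(fδ)/sin δ ≈ 1.740.
p = a·p₁ + b·p₂ ≈ (0.467, -0.881, -0.079); φ = arcsin(p_z) ≈ -4.53°, λ = atan2(p_y, p_x) ≈ -62.09°.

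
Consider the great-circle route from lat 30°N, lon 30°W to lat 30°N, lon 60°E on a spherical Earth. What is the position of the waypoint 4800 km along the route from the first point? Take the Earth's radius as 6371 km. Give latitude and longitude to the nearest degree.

Convert each endpoint to a unit vector on the sphere (x = cos φ cos λ, y = cos φ sin λ, z = sin φ).
The central angle between the endpoints is δ = arccos(p₁·p₂) ≈ 1.318 rad (75.5°). The total great-circle distance is δ·R ≈ 1.318 × 6371 ≈ 8398 km, so the target fraction is f = 4800/8398 ≈ 0.572.
Interpolate at f ≈ 0.572 with slerp weights a = sin((1−f)δ)/sin δ ≈ 0.553, b = sin(fδ)/sin δ ≈ 0.707.
p = a·p₁ + b·p₂ ≈ (0.720, 0.291, 0.630); φ = arcsin(p_z) ≈ 39.02°, λ = atan2(p_y, p_x) ≈ 21.97°.

≈ lat 39°N, lon 22°E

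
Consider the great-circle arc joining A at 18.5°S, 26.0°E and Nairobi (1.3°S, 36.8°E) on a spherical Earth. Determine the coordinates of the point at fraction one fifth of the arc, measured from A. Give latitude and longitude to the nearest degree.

Convert each endpoint to a unit vector on the sphere (x = cos φ cos λ, y = cos φ sin λ, z = sin φ).
The central angle between the endpoints is δ = arccos(p₁·p₂) ≈ 0.353 rad (20.2°).
Interpolate at f = 1/5 with slerp weights a = sin((1−f)δ)/sin δ ≈ 0.806, b = sin(fδ)/sin δ ≈ 0.204.
p = a·p₁ + b·p₂ ≈ (0.850, 0.457, -0.260); φ = arcsin(p_z) ≈ -15.09°, λ = atan2(p_y, p_x) ≈ 28.27°.

≈ 15°S, 28°E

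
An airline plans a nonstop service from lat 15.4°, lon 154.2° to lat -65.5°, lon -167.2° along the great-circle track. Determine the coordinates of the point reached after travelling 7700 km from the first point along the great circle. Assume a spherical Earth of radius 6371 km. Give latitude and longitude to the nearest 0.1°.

Write both endpoints as unit vectors p₁, p₂ with components (cos φ cos λ, cos φ sin λ, sin φ).
The central angle between the endpoints is δ = arccos(p₁·p₂) ≈ 1.500 rad (85.9°). The total great-circle distance is δ·R ≈ 1.500 × 6371 ≈ 9556 km, so the target fraction is f = 7700/9556 ≈ 0.806.
Interpolate at f ≈ 0.806 with slerp weights a = sin((1−f)δ)/sin δ ≈ 0.288, b = sin(fδ)/sin δ ≈ 0.937.
p = a·p₁ + b·p₂ ≈ (-0.629, 0.035, -0.777); φ = arcsin(p_z) ≈ -50.95°, λ = atan2(p_y, p_x) ≈ 176.84°.

≈ lat -51.0°, lon 176.8°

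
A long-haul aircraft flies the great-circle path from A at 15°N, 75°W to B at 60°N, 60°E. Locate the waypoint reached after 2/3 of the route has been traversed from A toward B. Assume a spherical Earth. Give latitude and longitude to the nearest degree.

The haversine formula gives a central angle δ ≈ 1.688 rad (96.7°) between the endpoints.
Interpolate at f = 2/3 with slerp weights a = sin((1−f)δ)/sin δ ≈ 0.537, b = sin(fδ)/sin δ ≈ 0.909.
p = a·p₁ + b·p₂ ≈ (0.362, -0.108, 0.926); φ = arcsin(p_z) ≈ 67.84°, λ = atan2(p_y, p_x) ≈ -16.60°.

≈ 68°N, 17°W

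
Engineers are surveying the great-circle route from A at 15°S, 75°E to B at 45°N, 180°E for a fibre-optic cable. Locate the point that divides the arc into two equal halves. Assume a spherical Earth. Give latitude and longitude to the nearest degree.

≈ 23°N, 116°E

Write both endpoints as unit vectors p₁, p₂ with components (cos φ cos λ, cos φ sin λ, sin φ).
The central angle between the endpoints is δ = arccos(p₁·p₂) ≈ 1.939 rad (111.1°).
Interpolate at f = 1/2 with slerp weights a = sin((1−f)δ)/sin δ ≈ 0.884, b = sin(fδ)/sin δ ≈ 0.884.
p = a·p₁ + b·p₂ ≈ (-0.404, 0.825, 0.396); φ = arcsin(p_z) ≈ 23.34°, λ = atan2(p_y, p_x) ≈ 116.10°.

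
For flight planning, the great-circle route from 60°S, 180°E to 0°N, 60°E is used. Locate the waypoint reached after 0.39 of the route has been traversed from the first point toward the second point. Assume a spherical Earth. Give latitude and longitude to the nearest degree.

≈ 53°S, 102°E

Write both endpoints as unit vectors p₁, p₂ with components (cos φ cos λ, cos φ sin λ, sin φ).
The central angle between the endpoints is δ = arccos(p₁·p₂) ≈ 1.823 rad (104.5°).
Interpolate at f = 0.39 with slerp weights a = sin((1−f)δ)/sin δ ≈ 0.926, b = sin(fδ)/sin δ ≈ 0.674.
p = a·p₁ + b·p₂ ≈ (-0.126, 0.584, -0.802); φ = arcsin(p_z) ≈ -53.33°, λ = atan2(p_y, p_x) ≈ 102.18°.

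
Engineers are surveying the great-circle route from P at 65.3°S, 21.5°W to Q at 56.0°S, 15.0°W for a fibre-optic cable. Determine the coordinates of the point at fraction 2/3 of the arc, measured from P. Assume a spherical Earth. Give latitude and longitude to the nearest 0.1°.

≈ 59.1°S, 16.8°W

The haversine formula gives a central angle δ ≈ 0.171 rad (9.8°) between the endpoints.
Interpolate at f = 2/3 with slerp weights a = sin((1−f)δ)/sin δ ≈ 0.335, b = sin(fδ)/sin δ ≈ 0.668.
p = a·p₁ + b·p₂ ≈ (0.491, -0.148, -0.858); φ = arcsin(p_z) ≈ -59.13°, λ = atan2(p_y, p_x) ≈ -16.77°.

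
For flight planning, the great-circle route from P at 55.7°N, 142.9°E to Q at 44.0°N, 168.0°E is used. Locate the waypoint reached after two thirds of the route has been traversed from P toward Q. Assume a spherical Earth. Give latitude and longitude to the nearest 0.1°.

≈ 48.5°N, 161.0°E

The haversine formula gives a central angle δ ≈ 0.345 rad (19.8°) between the endpoints.
Interpolate at f = 2/3 with slerp weights a = sin((1−f)δ)/sin δ ≈ 0.339, b = sin(fδ)/sin δ ≈ 0.674.
p = a·p₁ + b·p₂ ≈ (-0.627, 0.216, 0.749); φ = arcsin(p_z) ≈ 48.47°, λ = atan2(p_y, p_x) ≈ 160.97°.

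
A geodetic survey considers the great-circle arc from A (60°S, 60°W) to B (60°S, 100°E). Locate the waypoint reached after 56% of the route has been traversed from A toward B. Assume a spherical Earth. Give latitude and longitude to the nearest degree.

≈ (83°S, 52°E)

Convert each endpoint to a unit vector on the sphere (x = cos φ cos λ, y = cos φ sin λ, z = sin φ).
The central angle between the endpoints is δ = arccos(p₁·p₂) ≈ 1.030 rad (59.0°).
Interpolate at f = 0.56 with slerp weights a = sin((1−f)δ)/sin δ ≈ 0.511, b = sin(fδ)/sin δ ≈ 0.636.
p = a·p₁ + b·p₂ ≈ (0.072, 0.092, -0.993); φ = arcsin(p_z) ≈ -83.27°, λ = atan2(p_y, p_x) ≈ 51.80°.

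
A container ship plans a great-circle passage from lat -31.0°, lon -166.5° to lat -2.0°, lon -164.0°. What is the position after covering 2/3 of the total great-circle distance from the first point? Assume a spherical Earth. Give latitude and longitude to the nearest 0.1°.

Write both endpoints as unit vectors p₁, p₂ with components (cos φ cos λ, cos φ sin λ, sin φ).
The central angle between the endpoints is δ = arccos(p₁·p₂) ≈ 0.508 rad (29.1°).
Interpolate at f = 2/3 with slerp weights a = sin((1−f)δ)/sin δ ≈ 0.346, b = sin(fδ)/sin δ ≈ 0.683.
p = a·p₁ + b·p₂ ≈ (-0.945, -0.257, -0.202); φ = arcsin(p_z) ≈ -11.67°, λ = atan2(p_y, p_x) ≈ -164.76°.

≈ lat -11.7°, lon -164.8°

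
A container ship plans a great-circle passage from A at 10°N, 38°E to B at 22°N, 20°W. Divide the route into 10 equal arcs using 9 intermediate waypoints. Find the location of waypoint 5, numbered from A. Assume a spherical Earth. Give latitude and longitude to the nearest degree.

From cos δ = sin φ₁ sin φ₂ + cos φ₁ cos φ₂ cos Δλ, the central angle is δ ≈ 0.990 rad (56.7°).
Interpolate at f = 5/10 with slerp weights a = sin((1−f)δ)/sin δ ≈ 0.568, b = sin(fδ)/sin δ ≈ 0.568.
p = a·p₁ + b·p₂ ≈ (0.936, 0.164, 0.311); φ = arcsin(p_z) ≈ 18.15°, λ = atan2(p_y, p_x) ≈ 9.96°.

≈ 18°N, 10°E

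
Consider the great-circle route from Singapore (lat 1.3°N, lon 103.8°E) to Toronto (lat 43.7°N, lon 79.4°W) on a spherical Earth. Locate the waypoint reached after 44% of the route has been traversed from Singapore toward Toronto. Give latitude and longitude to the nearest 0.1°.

≈ lat 60.5°N, lon 109.5°E

The haversine formula gives a central angle δ ≈ 2.355 rad (134.9°) between the endpoints.
Interpolate at f = 0.44 with slerp weights a = sin((1−f)δ)/sin δ ≈ 1.367, b = sin(fδ)/sin δ ≈ 1.215.
p = a·p₁ + b·p₂ ≈ (-0.164, 0.464, 0.870); φ = arcsin(p_z) ≈ 60.50°, λ = atan2(p_y, p_x) ≈ 109.51°.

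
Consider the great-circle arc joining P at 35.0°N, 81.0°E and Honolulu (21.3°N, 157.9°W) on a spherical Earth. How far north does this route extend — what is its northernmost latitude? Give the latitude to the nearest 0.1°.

≈ 48.3°N

The great circle lies in the plane with unit normal n̂ = (p₁ × p₂)/|p₁ × p₂|.
Here n̂_z ≈ +0.665; the vertex latitude is φ_max = arccos|n̂_z| ≈ 48.3°.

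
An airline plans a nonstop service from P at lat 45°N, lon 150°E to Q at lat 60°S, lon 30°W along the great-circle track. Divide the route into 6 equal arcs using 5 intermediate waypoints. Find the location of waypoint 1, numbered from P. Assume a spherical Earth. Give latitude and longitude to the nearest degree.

≈ lat 17°N, lon 150°E

Write both endpoints as unit vectors p₁, p₂ with components (cos φ cos λ, cos φ sin λ, sin φ).
The central angle between the endpoints is δ = arccos(p₁·p₂) ≈ 2.880 rad (165.0°).
Interpolate at f = 1/6 with slerp weights a = sin((1−f)δ)/sin δ ≈ 2.610, b = sin(fδ)/sin δ ≈ 1.784.
p = a·p₁ + b·p₂ ≈ (-0.826, 0.477, 0.301); φ = arcsin(p_z) ≈ 17.50°, λ = atan2(p_y, p_x) ≈ 150.00°.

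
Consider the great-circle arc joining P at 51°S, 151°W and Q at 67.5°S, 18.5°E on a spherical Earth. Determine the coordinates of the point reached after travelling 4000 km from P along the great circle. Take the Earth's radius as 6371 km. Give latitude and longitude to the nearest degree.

The haversine formula gives a central angle δ ≈ 1.069 rad (61.2°) between the endpoints. The total great-circle distance is δ·R ≈ 1.069 × 6371 ≈ 6809 km, so the target fraction is f = 4000/6809 ≈ 0.587.
Interpolate at f ≈ 0.587 with slerp weights a = sin((1−f)δ)/sin δ ≈ 0.487, b = sin(fδ)/sin δ ≈ 0.670.
p = a·p₁ + b·p₂ ≈ (-0.025, -0.067, -0.997); φ = arcsin(p_z) ≈ -85.89°, λ = atan2(p_y, p_x) ≈ -110.26°.

≈ 86°S, 110°W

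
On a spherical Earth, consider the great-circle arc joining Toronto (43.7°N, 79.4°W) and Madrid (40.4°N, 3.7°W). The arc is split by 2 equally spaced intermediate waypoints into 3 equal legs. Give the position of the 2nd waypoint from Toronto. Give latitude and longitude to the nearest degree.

From cos δ = sin φ₁ sin φ₂ + cos φ₁ cos φ₂ cos Δλ, the central angle is δ ≈ 0.947 rad (54.3°).
Interpolate at f = 2/3 with slerp weights a = sin((1−f)δ)/sin δ ≈ 0.383, b = sin(fδ)/sin δ ≈ 0.727.
p = a·p₁ + b·p₂ ≈ (0.604, -0.308, 0.736); φ = arcsin(p_z) ≈ 47.36°, λ = atan2(p_y, p_x) ≈ -27.00°.

≈ 47°N, 27°W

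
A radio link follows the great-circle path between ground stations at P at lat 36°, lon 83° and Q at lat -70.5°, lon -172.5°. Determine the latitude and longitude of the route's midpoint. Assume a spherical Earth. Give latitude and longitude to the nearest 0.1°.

Convert each endpoint to a unit vector on the sphere (x = cos φ cos λ, y = cos φ sin λ, z = sin φ).
The central angle between the endpoints is δ = arccos(p₁·p₂) ≈ 2.242 rad (128.4°).
Interpolate at f = 1/2 with slerp weights a = sin((1−f)δ)/sin δ ≈ 1.150, b = sin(fδ)/sin δ ≈ 1.150.
p = a·p₁ + b·p₂ ≈ (-0.267, 0.873, -0.408); φ = arcsin(p_z) ≈ -24.08°, λ = atan2(p_y, p_x) ≈ 107.01°.

≈ lat -24.1°, lon 107.0°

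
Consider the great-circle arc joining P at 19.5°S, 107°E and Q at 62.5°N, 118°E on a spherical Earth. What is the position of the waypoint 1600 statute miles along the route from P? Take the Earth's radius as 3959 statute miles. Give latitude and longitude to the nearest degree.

Convert each endpoint to a unit vector on the sphere (x = cos φ cos λ, y = cos φ sin λ, z = sin φ).
The central angle between the endpoints is δ = arccos(p₁·p₂) ≈ 1.439 rad (82.5°). The total great-circle distance is δ·R ≈ 1.439 × 3959 ≈ 5698 mi, so the target fraction is f = 1600/5698 ≈ 0.281.
Interpolate at f ≈ 0.281 with slerp weights a = sin((1−f)δ)/sin δ ≈ 0.867, b = sin(fδ)/sin δ ≈ 0.397.
p = a·p₁ + b·p₂ ≈ (-0.325, 0.944, 0.062); φ = arcsin(p_z) ≈ 3.57°, λ = atan2(p_y, p_x) ≈ 109.01°.

≈ 4°N, 109°E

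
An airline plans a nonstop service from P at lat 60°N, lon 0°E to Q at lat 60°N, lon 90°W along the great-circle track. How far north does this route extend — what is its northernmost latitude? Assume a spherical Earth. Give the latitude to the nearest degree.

The great circle lies in the plane with unit normal n̂ = (p₁ × p₂)/|p₁ × p₂|.
Here n̂_z ≈ -0.378; the vertex latitude is φ_max = arccos|n̂_z| ≈ 67.8°.

≈ 68°N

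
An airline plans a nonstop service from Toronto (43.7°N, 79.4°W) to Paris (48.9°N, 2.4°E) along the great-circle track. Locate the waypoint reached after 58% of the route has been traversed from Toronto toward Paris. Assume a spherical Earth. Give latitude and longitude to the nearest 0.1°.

≈ 54.4°N, 33.5°W

Convert each endpoint to a unit vector on the sphere (x = cos φ cos λ, y = cos φ sin λ, z = sin φ).
The central angle between the endpoints is δ = arccos(p₁·p₂) ≈ 0.942 rad (54.0°).
Interpolate at f = 0.58 with slerp weights a = sin((1−f)δ)/sin δ ≈ 0.477, b = sin(fδ)/sin δ ≈ 0.642.
p = a·p₁ + b·p₂ ≈ (0.485, -0.321, 0.813); φ = arcsin(p_z) ≈ 54.42°, λ = atan2(p_y, p_x) ≈ -33.48°.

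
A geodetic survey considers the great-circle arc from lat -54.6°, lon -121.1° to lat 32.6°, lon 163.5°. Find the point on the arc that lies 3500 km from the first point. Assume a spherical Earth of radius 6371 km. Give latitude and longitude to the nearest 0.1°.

≈ lat -32.7°, lon -153.3°

Write both endpoints as unit vectors p₁, p₂ with components (cos φ cos λ, cos φ sin λ, sin φ).
The central angle between the endpoints is δ = arccos(p₁·p₂) ≈ 1.892 rad (108.4°). The total great-circle distance is δ·R ≈ 1.892 × 6371 ≈ 12057 km, so the target fraction is f = 3500/12057 ≈ 0.290.
Interpolate at f ≈ 0.290 with slerp weights a = sin((1−f)δ)/sin δ ≈ 1.027, b = sin(fδ)/sin δ ≈ 0.550.
p = a·p₁ + b·p₂ ≈ (-0.752, -0.378, -0.540); φ = arcsin(p_z) ≈ -32.72°, λ = atan2(p_y, p_x) ≈ -153.33°.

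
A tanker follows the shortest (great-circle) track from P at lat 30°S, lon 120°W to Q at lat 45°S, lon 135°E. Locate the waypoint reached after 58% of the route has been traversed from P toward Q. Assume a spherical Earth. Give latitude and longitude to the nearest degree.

≈ lat 53°S, lon 175°W

Write both endpoints as unit vectors p₁, p₂ with components (cos φ cos λ, cos φ sin λ, sin φ).
The central angle between the endpoints is δ = arccos(p₁·p₂) ≈ 1.374 rad (78.8°).
Interpolate at f = 0.58 with slerp weights a = sin((1−f)δ)/sin δ ≈ 0.556, b = sin(fδ)/sin δ ≈ 0.729.
p = a·p₁ + b·p₂ ≈ (-0.606, -0.053, -0.794); φ = arcsin(p_z) ≈ -52.56°, λ = atan2(p_y, p_x) ≈ -175.03°.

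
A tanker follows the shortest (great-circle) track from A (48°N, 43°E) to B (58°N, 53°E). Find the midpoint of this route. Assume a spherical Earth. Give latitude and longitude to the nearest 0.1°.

≈ (53.1°N, 47.4°E)

Write both endpoints as unit vectors p₁, p₂ with components (cos φ cos λ, cos φ sin λ, sin φ).
The central angle between the endpoints is δ = arccos(p₁·p₂) ≈ 0.203 rad (11.6°).
Interpolate at f = 1/2 with slerp weights a = sin((1−f)δ)/sin δ ≈ 0.503, b = sin(fδ)/sin δ ≈ 0.503.
p = a·p₁ + b·p₂ ≈ (0.406, 0.442, 0.800); φ = arcsin(p_z) ≈ 53.10°, λ = atan2(p_y, p_x) ≈ 47.42°.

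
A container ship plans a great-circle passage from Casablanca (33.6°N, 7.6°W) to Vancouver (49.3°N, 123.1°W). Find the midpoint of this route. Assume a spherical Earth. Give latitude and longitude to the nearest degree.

Convert each endpoint to a unit vector on the sphere (x = cos φ cos λ, y = cos φ sin λ, z = sin φ).
The central angle between the endpoints is δ = arccos(p₁·p₂) ≈ 1.384 rad (79.3°).
Interpolate at f = 1/2 with slerp weights a = sin((1−f)δ)/sin δ ≈ 0.649, b = sin(fδ)/sin δ ≈ 0.649.
p = a·p₁ + b·p₂ ≈ (0.305, -0.426, 0.852); φ = arcsin(p_z) ≈ 58.39°, λ = atan2(p_y, p_x) ≈ -54.43°.

≈ 58°N, 54°W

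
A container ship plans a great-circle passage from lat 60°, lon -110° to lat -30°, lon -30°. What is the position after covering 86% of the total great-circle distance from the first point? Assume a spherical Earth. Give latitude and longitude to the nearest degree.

≈ lat -17°, lon -38°

From cos δ = sin φ₁ sin φ₂ + cos φ₁ cos φ₂ cos Δλ, the central angle is δ ≈ 1.937 rad (111.0°).
Interpolate at f = 0.86 with slerp weights a = sin((1−f)δ)/sin δ ≈ 0.287, b = sin(fδ)/sin δ ≈ 1.066.
p = a·p₁ + b·p₂ ≈ (0.751, -0.596, -0.285); φ = arcsin(p_z) ≈ -16.54°, λ = atan2(p_y, p_x) ≈ -38.47°.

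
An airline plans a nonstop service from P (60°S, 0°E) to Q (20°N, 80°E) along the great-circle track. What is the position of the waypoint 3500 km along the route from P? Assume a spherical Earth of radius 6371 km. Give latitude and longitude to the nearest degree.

From cos δ = sin φ₁ sin φ₂ + cos φ₁ cos φ₂ cos Δλ, the central angle is δ ≈ 1.787 rad (102.4°). The total great-circle distance is δ·R ≈ 1.787 × 6371 ≈ 11386 km, so the target fraction is f = 3500/11386 ≈ 0.307.
Interpolate at f ≈ 0.307 with slerp weights a = sin((1−f)δ)/sin δ ≈ 0.968, b = sin(fδ)/sin δ ≈ 0.535.
p = a·p₁ + b·p₂ ≈ (0.571, 0.495, -0.655); φ = arcsin(p_z) ≈ -40.93°, λ = atan2(p_y, p_x) ≈ 40.91°.

≈ (41°S, 41°E)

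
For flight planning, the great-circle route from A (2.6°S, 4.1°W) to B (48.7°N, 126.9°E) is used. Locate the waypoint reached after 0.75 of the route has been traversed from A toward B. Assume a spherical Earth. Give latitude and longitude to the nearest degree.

≈ (55°N, 79°E)

From cos δ = sin φ₁ sin φ₂ + cos φ₁ cos φ₂ cos Δλ, the central angle is δ ≈ 2.056 rad (117.8°).
Interpolate at f = 0.75 with slerp weights a = sin((1−f)δ)/sin δ ≈ 0.556, b = sin(fδ)/sin δ ≈ 1.130.
p = a·p₁ + b·p₂ ≈ (0.106, 0.557, 0.824); φ = arcsin(p_z) ≈ 55.47°, λ = atan2(p_y, p_x) ≈ 79.21°.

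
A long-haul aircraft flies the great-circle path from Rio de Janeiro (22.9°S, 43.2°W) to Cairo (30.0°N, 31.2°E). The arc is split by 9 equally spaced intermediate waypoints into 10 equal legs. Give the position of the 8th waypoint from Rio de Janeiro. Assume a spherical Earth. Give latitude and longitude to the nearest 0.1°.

≈ 20.8°N, 14.4°E

Write both endpoints as unit vectors p₁, p₂ with components (cos φ cos λ, cos φ sin λ, sin φ).
The central angle between the endpoints is δ = arccos(p₁·p₂) ≈ 1.551 rad (88.9°).
Interpolate at f = 8/10 with slerp weights a = sin((1−f)δ)/sin δ ≈ 0.305, b = sin(fδ)/sin δ ≈ 0.946.
p = a·p₁ + b·p₂ ≈ (0.906, 0.232, 0.354); φ = arcsin(p_z) ≈ 20.75°, λ = atan2(p_y, p_x) ≈ 14.36°.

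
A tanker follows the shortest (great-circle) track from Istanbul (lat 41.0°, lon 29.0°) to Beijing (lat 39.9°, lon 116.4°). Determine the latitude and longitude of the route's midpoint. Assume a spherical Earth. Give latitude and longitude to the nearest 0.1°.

≈ lat 49.7°, lon 73.1°

Write both endpoints as unit vectors p₁, p₂ with components (cos φ cos λ, cos φ sin λ, sin φ).
The central angle between the endpoints is δ = arccos(p₁·p₂) ≈ 1.107 rad (63.4°).
Interpolate at f = 1/2 with slerp weights a = sin((1−f)δ)/sin δ ≈ 0.588, b = sin(fδ)/sin δ ≈ 0.588.
p = a·p₁ + b·p₂ ≈ (0.187, 0.619, 0.763); φ = arcsin(p_z) ≈ 49.70°, λ = atan2(p_y, p_x) ≈ 73.15°.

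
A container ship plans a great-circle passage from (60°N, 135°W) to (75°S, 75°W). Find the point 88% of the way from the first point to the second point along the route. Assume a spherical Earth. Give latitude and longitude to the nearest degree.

≈ (60°S, 99°W)

Write both endpoints as unit vectors p₁, p₂ with components (cos φ cos λ, cos φ sin λ, sin φ).
The central angle between the endpoints is δ = arccos(p₁·p₂) ≈ 2.452 rad (140.5°).
Interpolate at f = 0.88 with slerp weights a = sin((1−f)δ)/sin δ ≈ 0.456, b = sin(fδ)/sin δ ≈ 1.309.
p = a·p₁ + b·p₂ ≈ (-0.074, -0.489, -0.869); φ = arcsin(p_z) ≈ -60.39°, λ = atan2(p_y, p_x) ≈ -98.57°.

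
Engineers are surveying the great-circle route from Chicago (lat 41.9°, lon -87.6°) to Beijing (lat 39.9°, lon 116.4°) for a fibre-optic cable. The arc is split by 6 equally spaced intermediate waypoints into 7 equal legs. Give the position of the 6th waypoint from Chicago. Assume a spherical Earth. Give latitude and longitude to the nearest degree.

Write both endpoints as unit vectors p₁, p₂ with components (cos φ cos λ, cos φ sin λ, sin φ).
The central angle between the endpoints is δ = arccos(p₁·p₂) ≈ 1.664 rad (95.4°).
Interpolate at f = 6/7 with slerp weights a = sin((1−f)δ)/sin δ ≈ 0.237, b = sin(fδ)/sin δ ≈ 0.994.
p = a·p₁ + b·p₂ ≈ (-0.332, 0.507, 0.796); φ = arcsin(p_z) ≈ 52.71°, λ = atan2(p_y, p_x) ≈ 123.19°.

≈ lat 53°, lon 123°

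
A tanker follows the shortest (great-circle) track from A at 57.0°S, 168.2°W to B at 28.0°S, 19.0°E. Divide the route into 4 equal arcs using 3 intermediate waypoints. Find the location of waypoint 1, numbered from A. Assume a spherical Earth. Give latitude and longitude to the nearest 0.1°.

≈ 80.2°S, 176.6°E

Convert each endpoint to a unit vector on the sphere (x = cos φ cos λ, y = cos φ sin λ, z = sin φ).
The central angle between the endpoints is δ = arccos(p₁·p₂) ≈ 1.654 rad (94.8°).
Interpolate at f = 1/4 with slerp weights a = sin((1−f)δ)/sin δ ≈ 0.949, b = sin(fδ)/sin δ ≈ 0.403.
p = a·p₁ + b·p₂ ≈ (-0.169, 0.010, -0.985); φ = arcsin(p_z) ≈ -80.23°, λ = atan2(p_y, p_x) ≈ 176.56°.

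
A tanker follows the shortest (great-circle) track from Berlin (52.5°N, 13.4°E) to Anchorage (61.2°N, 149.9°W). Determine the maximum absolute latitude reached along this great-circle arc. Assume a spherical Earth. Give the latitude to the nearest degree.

The great circle lies in the plane with unit normal n̂ = (p₁ × p₂)/|p₁ × p₂|.
Here n̂_z ≈ -0.093; the vertex latitude is φ_max = arccos|n̂_z| ≈ 84.7°.
Check via Clairaut: cos φ_max = |cos φ₁| · sin C = cos(52.5°)·sin(8.7°) ≈ 0.093, again giving ≈ 84.7°.

≈ 85°N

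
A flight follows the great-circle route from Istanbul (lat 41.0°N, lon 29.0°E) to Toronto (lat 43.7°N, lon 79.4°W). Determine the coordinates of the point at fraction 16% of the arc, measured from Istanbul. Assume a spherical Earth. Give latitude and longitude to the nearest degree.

≈ lat 49°N, lon 16°E

From cos δ = sin φ₁ sin φ₂ + cos φ₁ cos φ₂ cos Δλ, the central angle is δ ≈ 1.286 rad (73.7°).
Interpolate at f = 0.16 with slerp weights a = sin((1−f)δ)/sin δ ≈ 0.919, b = sin(fδ)/sin δ ≈ 0.213.
p = a·p₁ + b·p₂ ≈ (0.635, 0.185, 0.750); φ = arcsin(p_z) ≈ 48.59°, λ = atan2(p_y, p_x) ≈ 16.24°.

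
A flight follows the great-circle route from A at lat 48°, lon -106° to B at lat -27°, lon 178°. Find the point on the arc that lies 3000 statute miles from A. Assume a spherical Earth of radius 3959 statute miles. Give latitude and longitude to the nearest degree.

≈ lat 19°, lon -146°

From cos δ = sin φ₁ sin φ₂ + cos φ₁ cos φ₂ cos Δλ, the central angle is δ ≈ 1.765 rad (101.1°). The total great-circle distance is δ·R ≈ 1.765 × 3959 ≈ 6988 mi, so the target fraction is f = 3000/6988 ≈ 0.429.
Interpolate at f ≈ 0.429 with slerp weights a = sin((1−f)δ)/sin δ ≈ 0.862, b = sin(fδ)/sin δ ≈ 0.700.
p = a·p₁ + b·p₂ ≈ (-0.783, -0.532, 0.322); φ = arcsin(p_z) ≈ 18.80°, λ = atan2(p_y, p_x) ≈ -145.77°.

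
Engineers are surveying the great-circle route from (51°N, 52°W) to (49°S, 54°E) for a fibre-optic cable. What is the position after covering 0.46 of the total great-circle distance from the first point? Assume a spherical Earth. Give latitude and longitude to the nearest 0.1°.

≈ (6.1°N, 0.4°W)

Write both endpoints as unit vectors p₁, p₂ with components (cos φ cos λ, cos φ sin λ, sin φ).
The central angle between the endpoints is δ = arccos(p₁·p₂) ≈ 2.347 rad (134.5°).
Interpolate at f = 0.46 with slerp weights a = sin((1−f)δ)/sin δ ≈ 1.337, b = sin(fδ)/sin δ ≈ 1.235.
p = a·p₁ + b·p₂ ≈ (0.994, -0.007, 0.107); φ = arcsin(p_z) ≈ 6.13°, λ = atan2(p_y, p_x) ≈ -0.42°.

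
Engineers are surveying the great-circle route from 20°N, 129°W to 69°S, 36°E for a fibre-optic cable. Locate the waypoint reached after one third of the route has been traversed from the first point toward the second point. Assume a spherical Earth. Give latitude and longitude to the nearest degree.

≈ 23°S, 124°W

Write both endpoints as unit vectors p₁, p₂ with components (cos φ cos λ, cos φ sin λ, sin φ).
The central angle between the endpoints is δ = arccos(p₁·p₂) ≈ 2.271 rad (130.1°).
Interpolate at f = 1/3 with slerp weights a = sin((1−f)δ)/sin δ ≈ 1.306, b = sin(fδ)/sin δ ≈ 0.898.
p = a·p₁ + b·p₂ ≈ (-0.512, -0.764, -0.392); φ = arcsin(p_z) ≈ -23.08°, λ = atan2(p_y, p_x) ≈ -123.80°.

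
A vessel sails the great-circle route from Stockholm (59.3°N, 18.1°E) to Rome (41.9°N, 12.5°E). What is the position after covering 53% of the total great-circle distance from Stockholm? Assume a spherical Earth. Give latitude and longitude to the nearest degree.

≈ 50°N, 15°E

Write both endpoints as unit vectors p₁, p₂ with components (cos φ cos λ, cos φ sin λ, sin φ).
The central angle between the endpoints is δ = arccos(p₁·p₂) ≈ 0.310 rad (17.7°).
Interpolate at f = 0.53 with slerp weights a = sin((1−f)δ)/sin δ ≈ 0.476, b = sin(fδ)/sin δ ≈ 0.536.
p = a·p₁ + b·p₂ ≈ (0.621, 0.162, 0.767); φ = arcsin(p_z) ≈ 50.11°, λ = atan2(p_y, p_x) ≈ 14.62°.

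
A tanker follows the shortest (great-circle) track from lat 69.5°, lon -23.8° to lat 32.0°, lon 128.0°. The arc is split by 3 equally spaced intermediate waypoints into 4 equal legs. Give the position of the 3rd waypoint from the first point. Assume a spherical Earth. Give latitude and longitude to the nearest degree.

The haversine formula gives a central angle δ ≈ 1.334 rad (76.4°) between the endpoints.
Interpolate at f = 3/4 with slerp weights a = sin((1−f)δ)/sin δ ≈ 0.337, b = sin(fδ)/sin δ ≈ 0.866.
p = a·p₁ + b·p₂ ≈ (-0.344, 0.531, 0.774); φ = arcsin(p_z) ≈ 50.74°, λ = atan2(p_y, p_x) ≈ 122.95°.

≈ lat 51°, lon 123°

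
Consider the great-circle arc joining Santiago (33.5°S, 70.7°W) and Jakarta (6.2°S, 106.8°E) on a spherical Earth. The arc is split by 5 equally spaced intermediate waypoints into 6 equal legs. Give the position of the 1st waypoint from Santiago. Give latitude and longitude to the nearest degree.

≈ 57°S, 68°W

Write both endpoints as unit vectors p₁, p₂ with components (cos φ cos λ, cos φ sin λ, sin φ).
The central angle between the endpoints is δ = arccos(p₁·p₂) ≈ 2.447 rad (140.2°).
Interpolate at f = 1/6 with slerp weights a = sin((1−f)δ)/sin δ ≈ 1.395, b = sin(fδ)/sin δ ≈ 0.620.
p = a·p₁ + b·p₂ ≈ (0.206, -0.507, -0.837); φ = arcsin(p_z) ≈ -56.79°, λ = atan2(p_y, p_x) ≈ -67.89°.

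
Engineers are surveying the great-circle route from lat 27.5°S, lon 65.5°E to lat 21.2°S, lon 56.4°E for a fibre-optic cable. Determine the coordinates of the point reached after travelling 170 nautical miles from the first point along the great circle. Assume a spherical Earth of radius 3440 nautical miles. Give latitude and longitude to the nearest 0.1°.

≈ lat 25.8°S, lon 62.9°E

Write both endpoints as unit vectors p₁, p₂ with components (cos φ cos λ, cos φ sin λ, sin φ).
The central angle between the endpoints is δ = arccos(p₁·p₂) ≈ 0.182 rad (10.4°). The total great-circle distance is δ·R ≈ 0.182 × 3440 ≈ 625 nmi, so the target fraction is f = 170/625 ≈ 0.272.
Interpolate at f ≈ 0.272 with slerp weights a = sin((1−f)δ)/sin δ ≈ 0.730, b = sin(fδ)/sin δ ≈ 0.273.
p = a·p₁ + b·p₂ ≈ (0.410, 0.801, -0.436); φ = arcsin(p_z) ≈ -25.84°, λ = atan2(p_y, p_x) ≈ 62.93°.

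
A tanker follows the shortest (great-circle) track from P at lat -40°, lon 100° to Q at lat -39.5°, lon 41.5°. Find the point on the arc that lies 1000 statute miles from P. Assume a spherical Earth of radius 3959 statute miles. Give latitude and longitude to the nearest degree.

Write both endpoints as unit vectors p₁, p₂ with components (cos φ cos λ, cos φ sin λ, sin φ).
The central angle between the endpoints is δ = arccos(p₁·p₂) ≈ 0.770 rad (44.1°). The total great-circle distance is δ·R ≈ 0.770 × 3959 ≈ 3050 mi, so the target fraction is f = 1000/3050 ≈ 0.328.
Interpolate at f ≈ 0.328 with slerp weights a = sin((1−f)δ)/sin δ ≈ 0.711, b = sin(fδ)/sin δ ≈ 0.359.
p = a·p₁ + b·p₂ ≈ (0.113, 0.720, -0.685); φ = arcsin(p_z) ≈ -43.24°, λ = atan2(p_y, p_x) ≈ 81.09°.

≈ lat -43°, lon 81°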